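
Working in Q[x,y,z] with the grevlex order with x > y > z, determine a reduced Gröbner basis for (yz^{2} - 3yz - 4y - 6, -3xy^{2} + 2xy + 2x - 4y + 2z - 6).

f_1 = yz^{2} - 3yz - 4y - 6, LT = yz^{2}.
f_2 = -3xy^{2} + 2xy + 2x - 4y + 2z - 6, LT = xy^{2}.

S(f_1,f_2): lcm = xy^{2}z^{2}. S = -3xy^{2}z + \tfrac{2}{3}xyz^{2} - 4xy^{2} + \tfrac{2}{3}xz^{2} - \tfrac{4}{3}yz^{2} + \tfrac{2}{3}z^{3} - 6xy - 2z^{2}.
  reduce S modulo (f_1, f_2):
  remainder \tfrac{2}{3}xz^{2} + \tfrac{2}{3}z^{3} - 6xy - 2xz - 4z^{2} + \tfrac{4}{3}x + \tfrac{10}{3}z ≠ 0; add g_3 = \tfrac{2}{3}xz^{2} + \tfrac{2}{3}z^{3} - 6xy - 2xz - 4z^{2} + \tfrac{4}{3}x + \tfrac{10}{3}z to the basis.

The other S-polynomials (S(f_1,g_3), S(f_2,g_3)) all reduce to 0 modulo the current basis, so we have a Gröbner basis.

G = {xy^{2} - \tfrac{2}{3}xy - \tfrac{2}{3}x + \tfrac{4}{3}y - \tfrac{2}{3}z + 2, xz^{2} + z^{3} - 9xy - 3xz - 6z^{2} + 2x + 5z, yz^{2} - 3yz - 4y - 6}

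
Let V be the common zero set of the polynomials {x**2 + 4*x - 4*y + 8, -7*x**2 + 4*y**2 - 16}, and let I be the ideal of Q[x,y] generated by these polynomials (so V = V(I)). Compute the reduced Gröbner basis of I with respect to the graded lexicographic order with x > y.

G = {x**2 + 4*x - 4*y + 8, y**2 + 7*x - 7*y + 10}

f_1 = x**2 + 4*x - 4*y + 8, LT = x**2.
f_2 = -7*x**2 + 4*y**2 - 16, LT = x**2.

S(f_1,f_2): lcm = x**2. S = 4/7*y**2 + 4*x - 4*y + 40/7.
  reduce S modulo (f_1, f_2):
  remainder 4/7*y**2 + 4*x - 4*y + 40/7 ≠ 0; add g_3 = 4/7*y**2 + 4*x - 4*y + 40/7 to the basis.

The other S-polynomials (S(f_1,g_3), S(f_2,g_3)) all reduce to 0 modulo the current basis, so we have a Gröbner basis.
Inter-reduce: drop elements whose leading term is divisible by another's, tail-reduce, and make monic.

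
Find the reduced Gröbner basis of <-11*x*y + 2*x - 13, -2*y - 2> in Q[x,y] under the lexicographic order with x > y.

G = {x - 1, y + 1}

f_1 = -11*x*y + 2*x - 13, LT = x*y.
f_2 = -2*y - 2, LT = y.

S(f_1,f_2): lcm = x*y. S = -13/11*x + 13/11.
  leading term x: no divisor's leading term divides it; move -13/11*x to the remainder.
  leading term 1: no divisor's leading term divides it; move 13/11 to the remainder.
  remainder -13/11*x + 13/11 ≠ 0; add g_3 = -13/11*x + 13/11 to the basis.

S(f_1,g_3): lcm = x*y. S = -2/11*x + y + 13/11.
  leading term x: subtract (2/13)·g_3 from -2/11*x + y + 13/11 → y + 1
  leading term y: subtract (-1/2)·f_2 from y + 1 → 0
  remainder 0.

S(f_2,g_3): leading monomials are coprime, so the S-polynomial reduces to 0 (Buchberger's first criterion).
Every S-polynomial of the final basis reduces to 0, so we have a Gröbner basis.
Inter-reduce: drop elements whose leading term is divisible by another's, tail-reduce, and make monic.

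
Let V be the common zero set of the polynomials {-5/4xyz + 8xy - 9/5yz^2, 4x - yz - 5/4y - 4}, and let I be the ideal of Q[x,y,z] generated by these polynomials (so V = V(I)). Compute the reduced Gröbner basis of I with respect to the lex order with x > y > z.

G = {x - 1/4yz - 5/16y - 1, y^2z^2 - 103/20y^2z - 8y^2 + 144/25yz^2 + 4yz - 128/5y}

f_1 = -5/4xyz + 8xy - 9/5yz^2, LT = xyz.
f_2 = 4x - yz - 5/4y - 4, LT = x.

S(f_1,f_2): lcm = xyz. S = -32/5xy + 1/4y^2z^2 + 5/16y^2z + 36/25yz^2 + yz.
  leading term xy: subtract (-8/5y)·f_2 from -32/5xy + 1/4y^2z^2 + 5/16y^2z + 36/25yz^2 + yz → 1/4y^2z^2 - 103/80y^2z - 2y^2 + 36/25yz^2 + yz - 32/5y
  leading term y^2z^2: no divisor's leading term divides it; move 1/4y^2z^2 to the remainder.
  leading term y^2z: no divisor's leading term divides it; move -103/80y^2z to the remainder.
  leading term y^2: no divisor's leading term divides it; move -2y^2 to the remainder.
  leading term yz^2: no divisor's leading term divides it; move 36/25yz^2 to the remainder.
  leading term yz: no divisor's leading term divides it; move yz to the remainder.
  leading term y: no divisor's leading term divides it; move -32/5y to the remainder.
  remainder 1/4y^2z^2 - 103/80y^2z - 2y^2 + 36/25yz^2 + yz - 32/5y ≠ 0; add g_3 = 1/4y^2z^2 - 103/80y^2z - 2y^2 + 36/25yz^2 + yz - 32/5y to the basis.

The other S-polynomials (S(f_1,g_3), S(f_2,g_3)) all reduce to 0 modulo the current basis, so we have a Gröbner basis.
Inter-reduce: drop elements whose leading term is divisible by another's, tail-reduce, and make monic.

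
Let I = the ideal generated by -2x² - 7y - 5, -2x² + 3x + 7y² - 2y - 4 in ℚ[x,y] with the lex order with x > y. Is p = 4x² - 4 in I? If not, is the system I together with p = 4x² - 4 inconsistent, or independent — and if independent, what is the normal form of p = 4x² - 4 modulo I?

First compute the reduced Gröbner basis of I by Buchberger's algorithm.
f_1 = -2x² - 7y - 5, LT = x².
f_2 = -2x² + 3x + 7y² - 2y - 4, LT = x².

S(f_1,f_2): lcm = x². S = 3/2x + 7/2y² + 5/2y + ½.
  leading term x: no divisor's leading term divides it; move 3/2x to the remainder.
  leading term y²: no divisor's leading term divides it; move 7/2y² to the remainder.
  leading term y: no divisor's leading term divides it; move 5/2y to the remainder.
  leading term 1: no divisor's leading term divides it; move ½ to the remainder.
  remainder 3/2x + 7/2y² + 5/2y + ½ ≠ 0; add h_3 = 3/2x + 7/2y² + 5/2y + ½ to the basis.

S(f_1,h_3): lcm = x². S = -7/3xy² - 5/3xy - ⅓x + 7/2y + 5/2.
  leading term xy²: subtract (-14/9y²)·h_3 from -7/3xy² - 5/3xy - ⅓x + 7/2y + 5/2 → -5/3xy - ⅓x + 49/9y⁴ + 35/9y³ + 7/9y² + 7/2y + 5/2
  leading term xy: subtract (-10/9y)·h_3 from -5/3xy - ⅓x + 49/9y⁴ + 35/9y³ + 7/9y² + 7/2y + 5/2 → -⅓x + 49/9y⁴ + 70/9y³ + 32/9y² + 73/18y + 5/2
  leading term x: subtract (-2/9)·h_3 from -⅓x + 49/9y⁴ + 70/9y³ + 32/9y² + 73/18y + 5/2 → 49/9y⁴ + 70/9y³ + 13/3y² + 83/18y + 47/18
  leading term y⁴: no divisor's leading term divides it; move 49/9y⁴ to the remainder.
  leading term y³: no divisor's leading term divides it; move 70/9y³ to the remainder.
  leading term y²: no divisor's leading term divides it; move 13/3y² to the remainder.
  leading term y: no divisor's leading term divides it; move 83/18y to the remainder.
  leading term 1: no divisor's leading term divides it; move 47/18 to the remainder.
  remainder 49/9y⁴ + 70/9y³ + 13/3y² + 83/18y + 47/18 ≠ 0; add h_4 = 49/9y⁴ + 70/9y³ + 13/3y² + 83/18y + 47/18 to the basis.

The other S-polynomials (S(f_2,h_3), S(f_1,h_4), S(f_2,h_4), S(h_3,h_4)) all reduce to 0 modulo the current basis, so we have a Gröbner basis.
Inter-reduce: drop elements whose leading term is divisible by another's, tail-reduce, and make monic.
Reduced Gröbner basis: {x + 7/3y² + 5/3y + ⅓, y⁴ + 10/7y³ + 39/49y² + 83/98y + 47/98}.
Label its elements g_1 = x + 7/3y² + 5/3y + ⅓, g_2 = y⁴ + 10/7y³ + 39/49y² + 83/98y + 47/98.

Reduce p = 4x² - 4 modulo G:
  leading term x²: subtract (4x)·g_1 from 4x² - 4 → -28/3xy² - 20/3xy - 4/3x - 4
  leading term xy²: subtract (-28/3y²)·g_1 from -28/3xy² - 20/3xy - 4/3x - 4 → -20/3xy - 4/3x + 196/9y⁴ + 140/9y³ + 28/9y² - 4
  leading term xy: subtract (-20/3y)·g_1 from -20/3xy - 4/3x + 196/9y⁴ + 140/9y³ + 28/9y² - 4 → -4/3x + 196/9y⁴ + 280/9y³ + 128/9y² + 20/9y - 4
  leading term x: subtract (-4/3)·g_1 from -4/3x + 196/9y⁴ + 280/9y³ + 128/9y² + 20/9y - 4 → 196/9y⁴ + 280/9y³ + 52/3y² + 40/9y - 32/9
  leading term y⁴: subtract (196/9)·g_2 from 196/9y⁴ + 280/9y³ + 52/3y² + 40/9y - 32/9 → -14y - 14
  leading term y: no divisor's leading term divides it; move -14y to the remainder.
  leading term 1: no divisor's leading term divides it; move -14 to the remainder.
  normal form = -14y - 14.
The normal form is nonzero, so p ∉ I. Since p minus its normal form lies in I, I + (p) = I + (r) where r = -14y - 14; decide whether this ideal is the whole ring.
Run Buchberger on G together with r (pairs among the g_i already reduce to 0 since G is a Gröbner basis):
g_1 = x + 7/3y² + 5/3y + ⅓, LT = x.
g_2 = y⁴ + 10/7y³ + 39/49y² + 83/98y + 47/98, LT = y⁴.
r = -14y - 14, LT = y.

The S-polynomials (S(g_1,g_2), S(g_1,r), S(g_2,r)) all reduce to 0 modulo the current basis, so we have a Gröbner basis.
Inter-reduce: drop elements whose leading term is divisible by another's, tail-reduce, and make monic.
Reduced Gröbner basis: {x + 1, y + 1}.
The reduced Gröbner basis of I + (p) is {x + 1, y + 1} ≠ {1}, a proper ideal, so the enlarged system stays consistent: p is independent of I, with normal form -14y - 14.

4x² - 4 is independent of I; its normal form modulo I is -14y - 14.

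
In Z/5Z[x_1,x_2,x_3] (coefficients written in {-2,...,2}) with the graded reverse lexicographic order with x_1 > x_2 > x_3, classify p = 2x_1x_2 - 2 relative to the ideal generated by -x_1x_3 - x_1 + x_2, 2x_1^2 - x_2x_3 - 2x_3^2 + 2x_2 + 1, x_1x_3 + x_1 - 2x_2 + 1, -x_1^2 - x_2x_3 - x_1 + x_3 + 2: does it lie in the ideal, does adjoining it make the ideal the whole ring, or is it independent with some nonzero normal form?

First compute the reduced Gröbner basis of I by Buchberger's algorithm.
f_1 = -x_1x_3 - x_1 + x_2, LT = x_1x_3.
f_2 = 2x_1^2 - x_2x_3 - 2x_3^2 + 2x_2 + 1, LT = x_1^2.
f_3 = x_1x_3 + x_1 - 2x_2 + 1, LT = x_1x_3.
f_4 = -x_1^2 - x_2x_3 - x_1 + x_3 + 2, LT = x_1^2.

S(f_1,f_2): lcm = x_1^2x_3. S = -2x_2x_3^2 + x_3^3 + x_1^2 - x_1x_2 - x_2x_3 + 2x_3.
  leading term x_2x_3^2: no divisor's leading term divides it; move -2x_2x_3^2 to the remainder.
  leading term x_3^3: no divisor's leading term divides it; move x_3^3 to the remainder.
  leading term x_1^2: subtract (-2)·f_2 from x_1^2 - x_1x_2 - x_2x_3 + 2x_3 → -x_1x_2 + 2x_2x_3 + x_3^2 - x_2 + 2x_3 + 2
  leading term x_1x_2: no divisor's leading term divides it; move -x_1x_2 to the remainder.
  leading term x_2x_3: no divisor's leading term divides it; move 2x_2x_3 to the remainder.
  leading term x_3^2: no divisor's leading term divides it; move x_3^2 to the remainder.
  leading term x_2: no divisor's leading term divides it; move -x_2 to the remainder.
  leading term x_3: no divisor's leading term divides it; move 2x_3 to the remainder.
  leading term 1: no divisor's leading term divides it; move 2 to the remainder.
  remainder -2x_2x_3^2 + x_3^3 - x_1x_2 + 2x_2x_3 + x_3^2 - x_2 + 2x_3 + 2 ≠ 0; add h_5 = -2x_2x_3^2 + x_3^3 - x_1x_2 + 2x_2x_3 + x_3^2 - x_2 + 2x_3 + 2 to the basis.

S(f_1,f_3): lcm = x_1x_3. S = x_2 - 1.
  leading term x_2: no divisor's leading term divides it; move x_2 to the remainder.
  leading term 1: no divisor's leading term divides it; move -1 to the remainder.
  remainder x_2 - 1 ≠ 0; add h_6 = x_2 - 1 to the basis.

S(f_1,f_4): lcm = x_1^2x_3. S = -x_2x_3^2 + x_1^2 - x_1x_2 - x_1x_3 + x_3^2 + 2x_3.
  leading term x_2x_3^2: subtract (-2)·h_5 from -x_2x_3^2 + x_1^2 - x_1x_2 - x_1x_3 + x_3^2 + 2x_3 → 2x_3^3 + x_1^2 + 2x_1x_2 - x_1x_3 - x_2x_3 - 2x_3^2 - 2x_2 + x_3 - 1
  leading term x_3^3: no divisor's leading term divides it; move 2x_3^3 to the remainder.
  leading term x_1^2: subtract (-2)·f_2 from x_1^2 + 2x_1x_2 - x_1x_3 - x_2x_3 - 2x_3^2 - 2x_2 + x_3 - 1 → 2x_1x_2 - x_1x_3 + 2x_2x_3 - x_3^2 + 2x_2 + x_3 + 1
  leading term x_1x_2: subtract (2x_1)·h_6 from 2x_1x_2 - x_1x_3 + 2x_2x_3 - x_3^2 + 2x_2 + x_3 + 1 → -x_1x_3 + 2x_2x_3 - x_3^2 + 2x_1 + 2x_2 + x_3 + 1
  leading term x_1x_3: subtract (1)·f_1 from -x_1x_3 + 2x_2x_3 - x_3^2 + 2x_1 + 2x_2 + x_3 + 1 → 2x_2x_3 - x_3^2 - 2x_1 + x_2 + x_3 + 1
  leading term x_2x_3: subtract (2x_3)·h_6 from 2x_2x_3 - x_3^2 - 2x_1 + x_2 + x_3 + 1 → -x_3^2 - 2x_1 + x_2 - 2x_3 + 1
  leading term x_3^2: no divisor's leading term divides it; move -x_3^2 to the remainder.
  leading term x_1: no divisor's leading term divides it; move -2x_1 to the remainder.
  leading term x_2: subtract (1)·h_6 from x_2 - 2x_3 + 1 → -2x_3 + 2
  leading term x_3: no divisor's leading term divides it; move -2x_3 to the remainder.
  leading term 1: no divisor's leading term divides it; move 2 to the remainder.
  remainder 2x_3^3 - x_3^2 - 2x_1 - 2x_3 + 2 ≠ 0; add h_7 = 2x_3^3 - x_3^2 - 2x_1 - 2x_3 + 2 to the basis.

S(f_2,f_4): lcm = x_1^2. S = x_2x_3 - x_3^2 - x_1 + x_2 + x_3.
  leading term x_2x_3: subtract (x_3)·h_6 from x_2x_3 - x_3^2 - x_1 + x_2 + x_3 → -x_3^2 - x_1 + x_2 + 2x_3
  leading term x_3^2: no divisor's leading term divides it; move -x_3^2 to the remainder.
  leading term x_1: no divisor's leading term divides it; move -x_1 to the remainder.
  leading term x_2: subtract (1)·h_6 from x_2 + 2x_3 → 2x_3 + 1
  leading term x_3: no divisor's leading term divides it; move 2x_3 to the remainder.
  leading term 1: no divisor's leading term divides it; move 1 to the remainder.
  remainder -x_3^2 - x_1 + 2x_3 + 1 ≠ 0; add h_8 = -x_3^2 - x_1 + 2x_3 + 1 to the basis.

S(h_5,h_6): lcm = x_2x_3^2. S = 2x_3^3 - 2x_1x_2 - x_2x_3 - 2x_3^2 - 2x_2 - x_3 - 1.
  leading term x_3^3: subtract (1)·h_7 from 2x_3^3 - 2x_1x_2 - x_2x_3 - 2x_3^2 - 2x_2 - x_3 - 1 → -2x_1x_2 - x_2x_3 - x_3^2 + 2x_1 - 2x_2 + x_3 + 2
  leading term x_1x_2: subtract (-2x_1)·h_6 from -2x_1x_2 - x_2x_3 - x_3^2 + 2x_1 - 2x_2 + x_3 + 2 → -x_2x_3 - x_3^2 - 2x_2 + x_3 + 2
  leading term x_2x_3: subtract (-x_3)·h_6 from -x_2x_3 - x_3^2 - 2x_2 + x_3 + 2 → -x_3^2 - 2x_2 + 2
  leading term x_3^2: subtract (1)·h_8 from -x_3^2 - 2x_2 + 2 → x_1 - 2x_2 - 2x_3 + 1
  leading term x_1: no divisor's leading term divides it; move x_1 to the remainder.
  leading term x_2: subtract (-2)·h_6 from -2x_2 - 2x_3 + 1 → -2x_3 - 1
  leading term x_3: no divisor's leading term divides it; move -2x_3 to the remainder.
  leading term 1: no divisor's leading term divides it; move -1 to the remainder.
  remainder x_1 - 2x_3 - 1 ≠ 0; add h_9 = x_1 - 2x_3 - 1 to the basis.

S(f_1,h_7): lcm = x_1x_3^3. S = -x_1x_3^2 - x_2x_3^2 + x_1^2 + x_1x_3 - x_1.
  leading term x_1x_3^2: subtract (x_3)·f_1 from -x_1x_3^2 - x_2x_3^2 + x_1^2 + x_1x_3 - x_1 → -x_2x_3^2 + x_1^2 + 2x_1x_3 - x_2x_3 - x_1
  leading term x_2x_3^2: subtract (-2)·h_5 from -x_2x_3^2 + x_1^2 + 2x_1x_3 - x_2x_3 - x_1 → 2x_3^3 + x_1^2 - 2x_1x_2 + 2x_1x_3 - 2x_2x_3 + 2x_3^2 - x_1 - 2x_2 - x_3 - 1
  leading term x_3^3: subtract (1)·h_7 from 2x_3^3 + x_1^2 - 2x_1x_2 + 2x_1x_3 - 2x_2x_3 + 2x_3^2 - x_1 - 2x_2 - x_3 - 1 → x_1^2 - 2x_1x_2 + 2x_1x_3 - 2x_2x_3 - 2x_3^2 + x_1 - 2x_2 + x_3 + 2
  leading term x_1^2: subtract (-2)·f_2 from x_1^2 - 2x_1x_2 + 2x_1x_3 - 2x_2x_3 - 2x_3^2 + x_1 - 2x_2 + x_3 + 2 → -2x_1x_2 + 2x_1x_3 + x_2x_3 - x_3^2 + x_1 + 2x_2 + x_3 - 1
  leading term x_1x_2: subtract (-2x_1)·h_6 from -2x_1x_2 + 2x_1x_3 + x_2x_3 - x_3^2 + x_1 + 2x_2 + x_3 - 1 → 2x_1x_3 + x_2x_3 - x_3^2 - x_1 + 2x_2 + x_3 - 1
  leading term x_1x_3: subtract (-2)·f_1 from 2x_1x_3 + x_2x_3 - x_3^2 - x_1 + 2x_2 + x_3 - 1 → x_2x_3 - x_3^2 + 2x_1 - x_2 + x_3 - 1
  leading term x_2x_3: subtract (x_3)·h_6 from x_2x_3 - x_3^2 + 2x_1 - x_2 + x_3 - 1 → -x_3^2 + 2x_1 - x_2 + 2x_3 - 1
  leading term x_3^2: subtract (1)·h_8 from -x_3^2 + 2x_1 - x_2 + 2x_3 - 1 → -2x_1 - x_2 - 2
  leading term x_1: subtract (-2)·h_9 from -2x_1 - x_2 - 2 → -x_2 + x_3 + 1
  leading term x_2: subtract (-1)·h_6 from -x_2 + x_3 + 1 → x_3
  leading term x_3: no divisor's leading term divides it; move x_3 to the remainder.
  remainder x_3 ≠ 0; add h_10 = x_3 to the basis.

The other S-polynomials (S(f_2,f_3), S(f_3,f_4), S(f_1,h_5), S(f_2,h_5), S(f_3,h_5), S(f_4,h_5), S(f_1,h_6), S(f_2,h_6), S(f_3,h_6), S(f_4,h_6), S(f_2,h_7), S(f_3,h_7), S(f_4,h_7), S(h_5,h_7), S(h_6,h_7), S(f_1,h_8), S(f_2,h_8), S(f_3,h_8), S(f_4,h_8), S(h_5,h_8), S(h_6,h_8), S(h_7,h_8), S(f_1,h_9), S(f_2,h_9), S(f_3,h_9), S(f_4,h_9), S(h_5,h_9), S(h_6,h_9), S(h_7,h_9), S(h_8,h_9), S(f_1,h_10), S(f_2,h_10), S(f_3,h_10), S(f_4,h_10), S(h_5,h_10), S(h_6,h_10), S(h_7,h_10), S(h_8,h_10), S(h_9,h_10)) all reduce to 0 modulo the current basis, so we have a Gröbner basis.
Inter-reduce: drop elements whose leading term is divisible by another's, tail-reduce, and make monic.
Reduced Gröbner basis: {x_1 - 1, x_2 - 1, x_3}.
Label its elements g_1 = x_1 - 1, g_2 = x_2 - 1, g_3 = x_3.

Reduce p = 2x_1x_2 - 2 modulo G:
  leading term x_1x_2: subtract (2x_2)·g_1 from 2x_1x_2 - 2 → 2x_2 - 2
  leading term x_2: subtract (2)·g_2 from 2x_2 - 2 → 0
  normal form = 0.
Since the normal form is 0, p ∈ I.

2x_1x_2 - 2 lies in I (it reduces to 0).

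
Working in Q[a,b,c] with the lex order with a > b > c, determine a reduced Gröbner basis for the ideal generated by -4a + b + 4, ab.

The reduced Gröbner basis is the canonical form of the ideal for this ordering.

f_1 = -4a + b + 4, LT = a.
f_2 = ab, LT = ab.

S(f_1,f_2): lcm = ab. S = -1/4b^2 - b.
  leading term b^2: no divisor's leading term divides it; move -1/4b^2 to the remainder.
  leading term b: no divisor's leading term divides it; move -b to the remainder.
  remainder -1/4b^2 - b ≠ 0; add g_3 = -1/4b^2 - b to the basis.

S(f_1,g_3): leading monomials are coprime, so the S-polynomial reduces to 0 (Buchberger's first criterion).
S(f_2,g_3): lcm = ab^2. S = -4ab.
  leading term ab: subtract (b)·f_1 from -4ab → -b^2 - 4b
  leading term b^2: subtract (4)·g_3 from -b^2 - 4b → 0
  remainder 0.

Every S-polynomial of the final basis reduces to 0, so we have a Gröbner basis.
Inter-reduce: drop elements whose leading term is divisible by another's, tail-reduce, and make monic.

G = {a - 1/4b - 1, b^2 + 4b}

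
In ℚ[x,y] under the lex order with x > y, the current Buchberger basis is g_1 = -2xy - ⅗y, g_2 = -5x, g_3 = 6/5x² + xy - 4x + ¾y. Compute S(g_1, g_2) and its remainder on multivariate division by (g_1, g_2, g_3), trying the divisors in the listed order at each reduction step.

S(g_1, g_2) = 3/10y; remainder on division = 3/10y.

lcm(LM(g_1), LM(g_2)) = xy.
S = (lcm/LT(g_1))·g_1 − (lcm/LT(g_2))·g_2 = 3/10y.
Reduce S modulo (g_1, g_2, g_3) in that order:
  leading term y: no divisor's leading term divides it; move 3/10y to the remainder.
The remainder 3/10y is nonzero, so it would be added as the next basis element.
An S-polynomial is built so that the two leading terms cancel; whether anything survives reduction is exactly the Gröbner-basis criterion.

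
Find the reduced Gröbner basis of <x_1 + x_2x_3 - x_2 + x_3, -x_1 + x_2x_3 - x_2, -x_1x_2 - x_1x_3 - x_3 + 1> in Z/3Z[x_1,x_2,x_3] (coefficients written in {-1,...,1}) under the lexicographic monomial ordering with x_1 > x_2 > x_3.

G = {x_1 - x_3, x_2 + x_3^2 - x_3 - 1, x_3^3 + x_3^2 + x_3 + 1}

f_1 = x_1 + x_2x_3 - x_2 + x_3, LT = x_1.
f_2 = -x_1 + x_2x_3 - x_2, LT = x_1.
f_3 = -x_1x_2 - x_1x_3 - x_3 + 1, LT = x_1x_2.

S(f_1,f_2): lcm = x_1. S = -x_2x_3 + x_2 + x_3.
  leading term x_2x_3: no divisor's leading term divides it; move -x_2x_3 to the remainder.
  leading term x_2: no divisor's leading term divides it; move x_2 to the remainder.
  leading term x_3: no divisor's leading term divides it; move x_3 to the remainder.
  remainder -x_2x_3 + x_2 + x_3 ≠ 0; add g_4 = -x_2x_3 + x_2 + x_3 to the basis.

S(f_1,f_3): lcm = x_1x_2. S = -x_1x_3 + x_2^2x_3 - x_2^2 + x_2x_3 - x_3 + 1.
  leading term x_1x_3: subtract (-x_3)·f_1 from -x_1x_3 + x_2^2x_3 - x_2^2 + x_2x_3 - x_3 + 1 → x_2^2x_3 - x_2^2 + x_2x_3^2 + x_3^2 - x_3 + 1
  leading term x_2^2x_3: subtract (-x_2)·g_4 from x_2^2x_3 - x_2^2 + x_2x_3^2 + x_3^2 - x_3 + 1 → x_2x_3^2 + x_2x_3 + x_3^2 - x_3 + 1
  leading term x_2x_3^2: subtract (-x_3)·g_4 from x_2x_3^2 + x_2x_3 + x_3^2 - x_3 + 1 → -x_2x_3 - x_3^2 - x_3 + 1
  leading term x_2x_3: subtract (1)·g_4 from -x_2x_3 - x_3^2 - x_3 + 1 → -x_2 - x_3^2 + x_3 + 1
  leading term x_2: no divisor's leading term divides it; move -x_2 to the remainder.
  leading term x_3^2: no divisor's leading term divides it; move -x_3^2 to the remainder.
  leading term x_3: no divisor's leading term divides it; move x_3 to the remainder.
  leading term 1: no divisor's leading term divides it; move 1 to the remainder.
  remainder -x_2 - x_3^2 + x_3 + 1 ≠ 0; add g_5 = -x_2 - x_3^2 + x_3 + 1 to the basis.

S(f_3,g_4): lcm = x_1x_2x_3. S = x_1x_2 + x_1x_3^2 + x_1x_3 + x_3^2 - x_3.
  leading term x_1x_2: subtract (x_2)·f_1 from x_1x_2 + x_1x_3^2 + x_1x_3 + x_3^2 - x_3 → x_1x_3^2 + x_1x_3 - x_2^2x_3 + x_2^2 - x_2x_3 + x_3^2 - x_3
  leading term x_1x_3^2: subtract (x_3^2)·f_1 from x_1x_3^2 + x_1x_3 - x_2^2x_3 + x_2^2 - x_2x_3 + x_3^2 - x_3 → x_1x_3 - x_2^2x_3 + x_2^2 - x_2x_3^3 + x_2x_3^2 - x_2x_3 - x_3^3 + x_3^2 - x_3
  leading term x_1x_3: subtract (x_3)·f_1 from x_1x_3 - x_2^2x_3 + x_2^2 - x_2x_3^3 + x_2x_3^2 - x_2x_3 - x_3^3 + x_3^2 - x_3 → -x_2^2x_3 + x_2^2 - x_2x_3^3 - x_3^3 - x_3
  leading term x_2^2x_3: subtract (x_2)·g_4 from -x_2^2x_3 + x_2^2 - x_2x_3^3 - x_3^3 - x_3 → -x_2x_3^3 - x_2x_3 - x_3^3 - x_3
  leading term x_2x_3^3: subtract (x_3^2)·g_4 from -x_2x_3^3 - x_2x_3 - x_3^3 - x_3 → -x_2x_3^2 - x_2x_3 + x_3^3 - x_3
  leading term x_2x_3^2: subtract (x_3)·g_4 from -x_2x_3^2 - x_2x_3 + x_3^3 - x_3 → x_2x_3 + x_3^3 - x_3^2 - x_3
  leading term x_2x_3: subtract (-1)·g_4 from x_2x_3 + x_3^3 - x_3^2 - x_3 → x_2 + x_3^3 - x_3^2
  leading term x_2: subtract (-1)·g_5 from x_2 + x_3^3 - x_3^2 → x_3^3 + x_3^2 + x_3 + 1
  leading term x_3^3: no divisor's leading term divides it; move x_3^3 to the remainder.
  leading term x_3^2: no divisor's leading term divides it; move x_3^2 to the remainder.
  leading term x_3: no divisor's leading term divides it; move x_3 to the remainder.
  leading term 1: no divisor's leading term divides it; move 1 to the remainder.
  remainder x_3^3 + x_3^2 + x_3 + 1 ≠ 0; add g_6 = x_3^3 + x_3^2 + x_3 + 1 to the basis.

The other S-polynomials (S(f_2,f_3), S(f_1,g_4), S(f_2,g_4), S(f_1,g_5), S(f_2,g_5), S(f_3,g_5), S(g_4,g_5), S(f_1,g_6), S(f_2,g_6), S(f_3,g_6), S(g_4,g_6), S(g_5,g_6)) all reduce to 0 modulo the current basis, so we have a Gröbner basis.
Inter-reduce: drop elements whose leading term is divisible by another's, tail-reduce, and make monic.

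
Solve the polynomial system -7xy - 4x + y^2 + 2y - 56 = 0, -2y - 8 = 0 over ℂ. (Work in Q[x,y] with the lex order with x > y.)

{(2, -4)}

Compute a lex Gröbner basis by Buchberger's algorithm.
f_1 = -7xy - 4x + y^2 + 2y - 56, LT = xy.
f_2 = -2y - 8, LT = y.

S(f_1,f_2): lcm = xy. S = -24/7x - 1/7y^2 - 2/7y + 8.
  leading term x: no divisor's leading term divides it; move -24/7x to the remainder.
  leading term y^2: subtract (1/14y)·f_2 from -1/7y^2 - 2/7y + 8 → 2/7y + 8
  leading term y: subtract (-1/7)·f_2 from 2/7y + 8 → 48/7
  leading term 1: no divisor's leading term divides it; move 48/7 to the remainder.
  remainder -24/7x + 48/7 ≠ 0; add h_3 = -24/7x + 48/7 to the basis.

S(f_1,h_3): lcm = xy. S = 4/7x - 1/7y^2 + 12/7y + 8.
  leading term x: subtract (-1/6)·h_3 from 4/7x - 1/7y^2 + 12/7y + 8 → -1/7y^2 + 12/7y + 64/7
  leading term y^2: subtract (1/14y)·f_2 from -1/7y^2 + 12/7y + 64/7 → 16/7y + 64/7
  leading term y: subtract (-8/7)·f_2 from 16/7y + 64/7 → 0
  remainder 0.

S(f_2,h_3): leading monomials are coprime, so the S-polynomial reduces to 0 (Buchberger's first criterion).
Every S-polynomial of the final basis reduces to 0, so we have a Gröbner basis.
Inter-reduce: drop elements whose leading term is divisible by another's, tail-reduce, and make monic.
Reduced Gröbner basis: {x - 2, y + 4}.

Since the basis is lex-ordered, y + 4 is univariate in y. Its roots are {-4}. Back-substituting each root into the other basis elements fixes the other coordinates.
  y = -4: the earlier basis element becomes x - 2 = 0, giving x = 2 — point (2, -4).
Check: every point annihilates each of the original generators.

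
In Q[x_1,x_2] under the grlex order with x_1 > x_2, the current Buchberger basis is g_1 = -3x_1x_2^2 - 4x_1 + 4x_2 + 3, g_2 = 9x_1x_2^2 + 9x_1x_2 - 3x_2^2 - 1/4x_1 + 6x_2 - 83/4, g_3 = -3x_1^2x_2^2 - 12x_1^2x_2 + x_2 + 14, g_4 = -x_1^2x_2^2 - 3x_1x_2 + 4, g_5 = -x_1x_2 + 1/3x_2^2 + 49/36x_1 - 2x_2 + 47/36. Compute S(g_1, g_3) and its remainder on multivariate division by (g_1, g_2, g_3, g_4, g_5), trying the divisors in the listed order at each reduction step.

lcm(LM(g_1), LM(g_3)) = x_1^2x_2^2.
S = (lcm/LT(g_1))·g_1 − (lcm/LT(g_3))·g_3 = -4x_1^2x_2 + 4/3x_1^2 - 4/3x_1x_2 - x_1 + 1/3x_2 + 14/3.
Reduce S modulo (g_1, g_2, g_3, g_4, g_5) in that order:
  leading term x_1^2x_2: subtract (4x_1)·g_5 from -4x_1^2x_2 + 4/3x_1^2 - 4/3x_1x_2 - x_1 + 1/3x_2 + 14/3 → -4/3x_1x_2^2 - 37/9x_1^2 + 20/3x_1x_2 - 56/9x_1 + 1/3x_2 + 14/3
  leading term x_1x_2^2: subtract (4/9)·g_1 from -4/3x_1x_2^2 - 37/9x_1^2 + 20/3x_1x_2 - 56/9x_1 + 1/3x_2 + 14/3 → -37/9x_1^2 + 20/3x_1x_2 - 40/9x_1 - 13/9x_2 + 10/3
  leading term x_1^2: no divisor's leading term divides it; move -37/9x_1^2 to the remainder.
  leading term x_1x_2: subtract (-20/3)·g_5 from 20/3x_1x_2 - 40/9x_1 - 13/9x_2 + 10/3 → 20/9x_2^2 + 125/27x_1 - 133/9x_2 + 325/27
  leading term x_2^2: no divisor's leading term divides it; move 20/9x_2^2 to the remainder.
  leading term x_1: no divisor's leading term divides it; move 125/27x_1 to the remainder.
  leading term x_2: no divisor's leading term divides it; move -133/9x_2 to the remainder.
  leading term 1: no divisor's leading term divides it; move 325/27 to the remainder.
The remainder -37/9x_1^2 + 20/9x_2^2 + 125/27x_1 - 133/9x_2 + 325/27 is nonzero, so it would be added as the next basis element.
This is the inner loop of Buchberger's algorithm — each nonzero remainder becomes a new basis element.

S(g_1, g_3) = -4x_1^2x_2 + 4/3x_1^2 - 4/3x_1x_2 - x_1 + 1/3x_2 + 14/3; remainder on division = -37/9x_1^2 + 20/9x_2^2 + 125/27x_1 - 133/9x_2 + 325/27.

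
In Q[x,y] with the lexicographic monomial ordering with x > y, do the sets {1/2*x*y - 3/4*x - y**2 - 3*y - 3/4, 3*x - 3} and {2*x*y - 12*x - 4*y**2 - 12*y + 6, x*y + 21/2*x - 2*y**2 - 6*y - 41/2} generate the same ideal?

For a fixed monomial order, each ideal has a unique reduced Gröbner basis; comparing bases decides equality.
Buchberger on the first generating set:
f_1 = 1/2*x*y - 3/4*x - y**2 - 3*y - 3/4, LT = x*y.
f_2 = 3*x - 3, LT = x.

S(f_1,f_2): lcm = x*y. S = -3/2*x - 2*y**2 - 5*y - 3/2.
  leading term x: subtract (-1/2)·f_2 from -3/2*x - 2*y**2 - 5*y - 3/2 → -2*y**2 - 5*y - 3
  leading term y**2: no divisor's leading term divides it; move -2*y**2 to the remainder.
  leading term y: no divisor's leading term divides it; move -5*y to the remainder.
  leading term 1: no divisor's leading term divides it; move -3 to the remainder.
  remainder -2*y**2 - 5*y - 3 ≠ 0; add g_3 = -2*y**2 - 5*y - 3 to the basis.

The other S-polynomials (S(f_1,g_3), S(f_2,g_3)) all reduce to 0 modulo the current basis, so we have a Gröbner basis.
Inter-reduce: drop elements whose leading term is divisible by another's, tail-reduce, and make monic.
Reduced Gröbner basis: {x - 1, y**2 + 5/2*y + 3/2}.

Buchberger on the second generating set:
h_1 = 2*x*y - 12*x - 4*y**2 - 12*y + 6, LT = x*y.
h_2 = x*y + 21/2*x - 2*y**2 - 6*y - 41/2, LT = x*y.

S(h_1,h_2): lcm = x*y. S = -33/2*x + 47/2.
  leading term x: no divisor's leading term divides it; move -33/2*x to the remainder.
  leading term 1: no divisor's leading term divides it; move 47/2 to the remainder.
  remainder -33/2*x + 47/2 ≠ 0; add k_3 = -33/2*x + 47/2 to the basis.

S(h_1,k_3): lcm = x*y. S = -6*x - 2*y**2 - 151/33*y + 3.
  leading term x: subtract (4/11)·k_3 from -6*x - 2*y**2 - 151/33*y + 3 → -2*y**2 - 151/33*y - 61/11
  leading term y**2: no divisor's leading term divides it; move -2*y**2 to the remainder.
  leading term y: no divisor's leading term divides it; move -151/33*y to the remainder.
  leading term 1: no divisor's leading term divides it; move -61/11 to the remainder.
  remainder -2*y**2 - 151/33*y - 61/11 ≠ 0; add k_4 = -2*y**2 - 151/33*y - 61/11 to the basis.

The other S-polynomials (S(h_2,k_3), S(h_1,k_4), S(h_2,k_4), S(k_3,k_4)) all reduce to 0 modulo the current basis, so we have a Gröbner basis.
Inter-reduce: drop elements whose leading term is divisible by another's, tail-reduce, and make monic.
Reduced Gröbner basis: {x - 47/33, y**2 + 151/66*y + 61/22}.

These differ, so the ideals are not equal.
The choice of monomial ordering does not affect the verdict — as long as both bases are computed under the same ordering, their equality decides ideal equality.

No, the ideals differ.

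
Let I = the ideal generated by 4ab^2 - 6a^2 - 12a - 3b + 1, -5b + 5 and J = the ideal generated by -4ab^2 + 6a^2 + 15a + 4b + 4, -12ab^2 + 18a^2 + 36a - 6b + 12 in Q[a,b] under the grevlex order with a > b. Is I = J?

No, the ideals differ.

For a fixed monomial order, each ideal has a unique reduced Gröbner basis; comparing bases decides equality.
Buchberger on the first generating set:
f_1 = 4ab^2 - 6a^2 - 12a - 3b + 1, LT = ab^2.
f_2 = -5b + 5, LT = b.

S(f_1,f_2): lcm = ab^2. S = -3/2a^2 + ab - 3a - 3/4b + 1/4.
  leading term a^2: no divisor's leading term divides it; move -3/2a^2 to the remainder.
  leading term ab: subtract (-1/5a)·f_2 from ab - 3a - 3/4b + 1/4 → -2a - 3/4b + 1/4
  leading term a: no divisor's leading term divides it; move -2a to the remainder.
  leading term b: subtract (3/20)·f_2 from -3/4b + 1/4 → -1/2
  leading term 1: no divisor's leading term divides it; move -1/2 to the remainder.
  remainder -3/2a^2 - 2a - 1/2 ≠ 0; add g_3 = -3/2a^2 - 2a - 1/2 to the basis.

The other S-polynomials (S(f_1,g_3), S(f_2,g_3)) all reduce to 0 modulo the current basis, so we have a Gröbner basis.
Inter-reduce: drop elements whose leading term is divisible by another's, tail-reduce, and make monic.
Reduced Gröbner basis: {a^2 + 4/3a + 1/3, b - 1}.

Buchberger on the second generating set:
h_1 = -4ab^2 + 6a^2 + 15a + 4b + 4, LT = ab^2.
h_2 = -12ab^2 + 18a^2 + 36a - 6b + 12, LT = ab^2.

S(h_1,h_2): lcm = ab^2. S = -3/4a - 3/2b.
  leading term a: no divisor's leading term divides it; move -3/4a to the remainder.
  leading term b: no divisor's leading term divides it; move -3/2b to the remainder.
  remainder -3/4a - 3/2b ≠ 0; add k_3 = -3/4a - 3/2b to the basis.

S(h_1,k_3): lcm = ab^2. S = -2b^3 - 3/2a^2 - 15/4a - b - 1.
  leading term b^3: no divisor's leading term divides it; move -2b^3 to the remainder.
  leading term a^2: subtract (2a)·k_3 from -3/2a^2 - 15/4a - b - 1 → 3ab - 15/4a - b - 1
  leading term ab: subtract (-4b)·k_3 from 3ab - 15/4a - b - 1 → -6b^2 - 15/4a - b - 1
  leading term b^2: no divisor's leading term divides it; move -6b^2 to the remainder.
  leading term a: subtract (5)·k_3 from -15/4a - b - 1 → 13/2b - 1
  leading term b: no divisor's leading term divides it; move 13/2b to the remainder.
  leading term 1: no divisor's leading term divides it; move -1 to the remainder.
  remainder -2b^3 - 6b^2 + 13/2b - 1 ≠ 0; add k_4 = -2b^3 - 6b^2 + 13/2b - 1 to the basis.

The other S-polynomials (S(h_2,k_3), S(h_1,k_4), S(h_2,k_4), S(k_3,k_4)) all reduce to 0 modulo the current basis, so we have a Gröbner basis.
Inter-reduce: drop elements whose leading term is divisible by another's, tail-reduce, and make monic.
Reduced Gröbner basis: {b^3 + 3b^2 - 13/4b + 1/2, a + 2b}.

The bases are distinct; the ideals are different.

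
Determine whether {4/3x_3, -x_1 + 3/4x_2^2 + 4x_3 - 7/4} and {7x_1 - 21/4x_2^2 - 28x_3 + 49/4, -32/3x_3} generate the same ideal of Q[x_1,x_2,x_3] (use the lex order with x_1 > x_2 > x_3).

For a fixed monomial order, each ideal has a unique reduced Gröbner basis; comparing bases decides equality.
Buchberger on the first generating set:
f_1 = 4/3x_3, LT = x_3.
f_2 = -x_1 + 3/4x_2^2 + 4x_3 - 7/4, LT = x_1.

The S-polynomials (S(f_1,f_2)) all reduce to 0 modulo the current basis, so we have a Gröbner basis.
Inter-reduce: drop elements whose leading term is divisible by another's, tail-reduce, and make monic.
Reduced Gröbner basis: {x_1 - 3/4x_2^2 + 7/4, x_3}.

Buchberger on the second generating set:
h_1 = 7x_1 - 21/4x_2^2 - 28x_3 + 49/4, LT = x_1.
h_2 = -32/3x_3, LT = x_3.

The S-polynomials (S(h_1,h_2)) all reduce to 0 modulo the current basis, so we have a Gröbner basis.
Inter-reduce: drop elements whose leading term is divisible by another's, tail-reduce, and make monic.
Reduced Gröbner basis: {x_1 - 3/4x_2^2 + 7/4, x_3}.

The two bases agree; hence the ideals are identical.
The choice of monomial ordering does not affect the verdict — as long as both bases are computed under the same ordering, their equality decides ideal equality.

Yes, the ideals are equal.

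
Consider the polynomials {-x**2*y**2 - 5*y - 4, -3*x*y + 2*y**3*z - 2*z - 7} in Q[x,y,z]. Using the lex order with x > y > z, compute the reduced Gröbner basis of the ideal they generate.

The reduced Gröbner basis is the canonical form of the ideal for this ordering.

f_1 = -x**2*y**2 - 5*y - 4, LT = x**2*y**2.
f_2 = -3*x*y + 2*y**3*z - 2*z - 7, LT = x*y.

S(f_1,f_2): lcm = x**2*y**2. S = 2/3*x*y**4*z - 2/3*x*y*z - 7/3*x*y + 5*y + 4.
  reduce S modulo (f_1, f_2):
  remainder 4/9*y**6*z**2 - 8/9*y**3*z**2 - 28/9*y**3*z + 5*y + 4/9*z**2 + 28/9*z + 85/9 ≠ 0; add g_3 = 4/9*y**6*z**2 - 8/9*y**3*z**2 - 28/9*y**3*z + 5*y + 4/9*z**2 + 28/9*z + 85/9 to the basis.

S(f_1,g_3): lcm = x**2*y**6*z**2. S = 2*x**2*y**3*z**2 + 7*x**2*y**3*z - 45/4*x**2*y - x**2*z**2 - 7*x**2*z - 85/4*x**2 + 5*y**5*z**2 + 4*y**4*z**2.
  reduce S modulo (f_1, f_2, g_3):
  remainder -x**2*z**2 - 7*x**2*z - 85/4*x**2 + 15/2*x*z + 105/4*x + 4*y**4*z**2 - 5*y**2*z**2 - 35/2*y**2*z - 8*y*z**2 - 28*y*z ≠ 0; add g_4 = -x**2*z**2 - 7*x**2*z - 85/4*x**2 + 15/2*x*z + 105/4*x + 4*y**4*z**2 - 5*y**2*z**2 - 35/2*y**2*z - 8*y*z**2 - 28*y*z to the basis.

S(f_2,g_3): lcm = x*y**6*z**2. S = 2*x*y**3*z**2 + 7*x*y**3*z - 45/4*x*y - x*z**2 - 7*x*z - 85/4*x - 2/3*y**8*z**3 + 2/3*y**5*z**3 + 7/3*y**5*z**2.
  reduce S modulo (f_1, f_2, g_3, g_4):
  remainder -x*z**2 - 7*x*z - 85/4*x + 2/3*y**5*z**3 + 7/3*y**5*z**2 - 2/3*y**2*z**3 - 14/3*y**2*z**2 - 13/6*y**2*z + 15/2*z + 105/4 ≠ 0; add g_5 = -x*z**2 - 7*x*z - 85/4*x + 2/3*y**5*z**3 + 7/3*y**5*z**2 - 2/3*y**2*z**3 - 14/3*y**2*z**2 - 13/6*y**2*z + 15/2*z + 105/4 to the basis.

The other S-polynomials (S(f_1,g_4), S(f_2,g_4), S(g_3,g_4), S(f_1,g_5), S(f_2,g_5), S(g_3,g_5), S(g_4,g_5)) all reduce to 0 modulo the current basis, so we have a Gröbner basis.
Inter-reduce: drop elements whose leading term is divisible by another's, tail-reduce, and make monic.

G = {x*y - 2/3*y**3*z + 2/3*z + 7/3, x*z**2 + 7*x*z + 85/4*x - 2/3*y**5*z**3 - 7/3*y**5*z**2 + 2/3*y**2*z**3 + 14/3*y**2*z**2 + 13/6*y**2*z - 15/2*z - 105/4, y**6*z**2 - 2*y**3*z**2 - 7*y**3*z + 45/4*y + z**2 + 7*z + 85/4}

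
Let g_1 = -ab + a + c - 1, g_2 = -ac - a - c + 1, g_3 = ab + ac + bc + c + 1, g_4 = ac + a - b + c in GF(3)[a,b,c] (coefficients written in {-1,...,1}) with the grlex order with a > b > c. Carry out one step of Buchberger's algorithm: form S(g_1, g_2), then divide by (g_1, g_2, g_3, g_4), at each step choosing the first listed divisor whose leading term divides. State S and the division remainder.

S(g_1, g_2) = -ab - ac - bc - c^2 + b + c; remainder on division = -bc - c^2 + b + c.

lcm(LM(g_1), LM(g_2)) = abc.
S = (lcm/LT(g_1))·g_1 − (lcm/LT(g_2))·g_2 = -ab - ac - bc - c^2 + b + c.
Reduce S modulo (g_1, g_2, g_3, g_4) in that order:
  leading term ab: subtract (1)·g_1 from -ab - ac - bc - c^2 + b + c → -ac - bc - c^2 - a + b + 1
  leading term ac: subtract (1)·g_2 from -ac - bc - c^2 - a + b + 1 → -bc - c^2 + b + c
  leading term bc: no divisor's leading term divides it; move -bc to the remainder.
  leading term c^2: no divisor's leading term divides it; move -c^2 to the remainder.
  leading term b: no divisor's leading term divides it; move b to the remainder.
  leading term c: no divisor's leading term divides it; move c to the remainder.
The remainder -bc - c^2 + b + c is nonzero, so it would be added as the next basis element.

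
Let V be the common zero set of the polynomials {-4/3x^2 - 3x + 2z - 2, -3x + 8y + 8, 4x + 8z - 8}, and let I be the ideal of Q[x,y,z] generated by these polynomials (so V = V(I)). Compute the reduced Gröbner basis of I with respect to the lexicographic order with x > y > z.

f_1 = -4/3x^2 - 3x + 2z - 2, LT = x^2.
f_2 = -3x + 8y + 8, LT = x.
f_3 = 4x + 8z - 8, LT = x.

S(f_1,f_2): lcm = x^2. S = 8/3xy + 59/12x - 3/2z + 3/2.
  leading term xy: subtract (-8/9y)·f_2 from 8/3xy + 59/12x - 3/2z + 3/2 → 59/12x + 64/9y^2 + 64/9y - 3/2z + 3/2
  leading term x: subtract (-59/36)·f_2 from 59/12x + 64/9y^2 + 64/9y - 3/2z + 3/2 → 64/9y^2 + 182/9y - 3/2z + 263/18
  leading term y^2: no divisor's leading term divides it; move 64/9y^2 to the remainder.
  leading term y: no divisor's leading term divides it; move 182/9y to the remainder.
  leading term z: no divisor's leading term divides it; move -3/2z to the remainder.
  leading term 1: no divisor's leading term divides it; move 263/18 to the remainder.
  remainder 64/9y^2 + 182/9y - 3/2z + 263/18 ≠ 0; add g_4 = 64/9y^2 + 182/9y - 3/2z + 263/18 to the basis.

S(f_1,f_3): lcm = x^2. S = -2xz + 17/4x - 3/2z + 3/2.
  leading term xz: subtract (2/3z)·f_2 from -2xz + 17/4x - 3/2z + 3/2 → 17/4x - 16/3yz - 41/6z + 3/2
  leading term x: subtract (-17/12)·f_2 from 17/4x - 16/3yz - 41/6z + 3/2 → -16/3yz + 34/3y - 41/6z + 77/6
  leading term yz: no divisor's leading term divides it; move -16/3yz to the remainder.
  leading term y: no divisor's leading term divides it; move 34/3y to the remainder.
  leading term z: no divisor's leading term divides it; move -41/6z to the remainder.
  leading term 1: no divisor's leading term divides it; move 77/6 to the remainder.
  remainder -16/3yz + 34/3y - 41/6z + 77/6 ≠ 0; add g_5 = -16/3yz + 34/3y - 41/6z + 77/6 to the basis.

S(f_2,f_3): lcm = x. S = -8/3y - 2z - 2/3.
  leading term y: no divisor's leading term divides it; move -8/3y to the remainder.
  leading term z: no divisor's leading term divides it; move -2z to the remainder.
  leading term 1: no divisor's leading term divides it; move -2/3 to the remainder.
  remainder -8/3y - 2z - 2/3 ≠ 0; add g_6 = -8/3y - 2z - 2/3 to the basis.

S(f_1,g_4): leading monomials are coprime, so the S-polynomial reduces to 0 (Buchberger's first criterion).
S(f_2,g_4): leading monomials are coprime, so the S-polynomial reduces to 0 (Buchberger's first criterion).
S(f_3,g_4): leading monomials are coprime, so the S-polynomial reduces to 0 (Buchberger's first criterion).
S(f_1,g_5): leading monomials are coprime, so the S-polynomial reduces to 0 (Buchberger's first criterion).
S(f_2,g_5): leading monomials are coprime, so the S-polynomial reduces to 0 (Buchberger's first criterion).
S(f_3,g_5): leading monomials are coprime, so the S-polynomial reduces to 0 (Buchberger's first criterion).
S(g_4,g_5): lcm = y^2z. S = 17/8y^2 + 25/16yz + 77/32y - 27/128z^2 + 263/128z.
  leading term y^2: subtract (153/512)·g_4 from 17/8y^2 + 25/16yz + 77/32y - 27/128z^2 + 263/128z → 25/16yz - 931/256y - 27/128z^2 + 2563/1024z - 4471/1024
  leading term yz: subtract (-75/256)·g_5 from 25/16yz - 931/256y - 27/128z^2 + 2563/1024z - 4471/1024 → -81/256y - 27/128z^2 + 513/1024z - 621/1024
  leading term y: subtract (243/2048)·g_6 from -81/256y - 27/128z^2 + 513/1024z - 621/1024 → -27/128z^2 + 189/256z - 135/256
  leading term z^2: no divisor's leading term divides it; move -27/128z^2 to the remainder.
  leading term z: no divisor's leading term divides it; move 189/256z to the remainder.
  leading term 1: no divisor's leading term divides it; move -135/256 to the remainder.
  remainder -27/128z^2 + 189/256z - 135/256 ≠ 0; add g_7 = -27/128z^2 + 189/256z - 135/256 to the basis.

S(f_1,g_6): leading monomials are coprime, so the S-polynomial reduces to 0 (Buchberger's first criterion).
S(f_2,g_6): leading monomials are coprime, so the S-polynomial reduces to 0 (Buchberger's first criterion).
S(f_3,g_6): leading monomials are coprime, so the S-polynomial reduces to 0 (Buchberger's first criterion).
S(g_4,g_6): lcm = y^2. S = -3/4yz + 83/32y - 27/128z + 263/128.
  leading term yz: subtract (9/64)·g_5 from -3/4yz + 83/32y - 27/128z + 263/128 → y + 3/4z + 1/4
  leading term y: subtract (-3/8)·g_6 from y + 3/4z + 1/4 → 0
  remainder 0.

S(g_5,g_6): lcm = yz. S = -17/8y - 3/4z^2 + 33/32z - 77/32.
  leading term y: subtract (51/64)·g_6 from -17/8y - 3/4z^2 + 33/32z - 77/32 → -3/4z^2 + 21/8z - 15/8
  leading term z^2: subtract (32/9)·g_7 from -3/4z^2 + 21/8z - 15/8 → 0
  remainder 0.

S(f_1,g_7): leading monomials are coprime, so the S-polynomial reduces to 0 (Buchberger's first criterion).
S(f_2,g_7): leading monomials are coprime, so the S-polynomial reduces to 0 (Buchberger's first criterion).
S(f_3,g_7): leading monomials are coprime, so the S-polynomial reduces to 0 (Buchberger's first criterion).
S(g_4,g_7): leading monomials are coprime, so the S-polynomial reduces to 0 (Buchberger's first criterion).
S(g_5,g_7): lcm = yz^2. S = 11/8yz - 5/2y + 41/32z^2 - 77/32z.
  leading term yz: subtract (-33/128)·g_5 from 11/8yz - 5/2y + 41/32z^2 - 77/32z → 27/64y + 41/32z^2 - 1067/256z + 847/256
  leading term y: subtract (-81/512)·g_6 from 27/64y + 41/32z^2 - 1067/256z + 847/256 → 41/32z^2 - 287/64z + 205/64
  leading term z^2: subtract (-164/27)·g_7 from 41/32z^2 - 287/64z + 205/64 → 0
  remainder 0.

S(g_6,g_7): leading monomials are coprime, so the S-polynomial reduces to 0 (Buchberger's first criterion).
Every S-polynomial of the final basis reduces to 0, so we have a Gröbner basis.
Inter-reduce: drop elements whose leading term is divisible by another's, tail-reduce, and make monic.

G = {x + 2z - 2, y + 3/4z + 1/4, z^2 - 7/2z + 5/2}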